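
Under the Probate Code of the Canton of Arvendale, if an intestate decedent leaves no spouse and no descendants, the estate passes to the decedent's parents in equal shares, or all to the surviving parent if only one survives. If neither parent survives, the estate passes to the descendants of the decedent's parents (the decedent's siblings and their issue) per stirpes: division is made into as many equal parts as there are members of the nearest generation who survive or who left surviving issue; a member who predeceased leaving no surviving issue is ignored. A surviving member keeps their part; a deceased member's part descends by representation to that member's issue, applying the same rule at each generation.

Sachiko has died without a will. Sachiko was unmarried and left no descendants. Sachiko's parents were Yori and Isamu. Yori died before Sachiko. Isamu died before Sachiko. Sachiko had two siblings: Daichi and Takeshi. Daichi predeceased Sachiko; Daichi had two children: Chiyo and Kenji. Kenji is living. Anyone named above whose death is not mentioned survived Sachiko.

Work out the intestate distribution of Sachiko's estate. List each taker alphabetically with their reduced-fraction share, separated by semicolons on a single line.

Chiyo 1/4; Kenji 1/4; Takeshi 1/2

Neither parent survives and there are no descendants, so the estate passes to Sachiko's siblings and their issue per stirpes.
The estate is divided into 2 equal shares of 1/2 among Daichi, Takeshi.
Daichi predeceased; the 1/2 allotted to Daichi's branch passes to Daichi's issue by representation.
The 1/2 is divided into 2 equal shares of 1/4 among Chiyo, Kenji.
Chiyo is living and takes 1/4.
Kenji is living and takes 1/4.
Takeshi is living and takes 1/2.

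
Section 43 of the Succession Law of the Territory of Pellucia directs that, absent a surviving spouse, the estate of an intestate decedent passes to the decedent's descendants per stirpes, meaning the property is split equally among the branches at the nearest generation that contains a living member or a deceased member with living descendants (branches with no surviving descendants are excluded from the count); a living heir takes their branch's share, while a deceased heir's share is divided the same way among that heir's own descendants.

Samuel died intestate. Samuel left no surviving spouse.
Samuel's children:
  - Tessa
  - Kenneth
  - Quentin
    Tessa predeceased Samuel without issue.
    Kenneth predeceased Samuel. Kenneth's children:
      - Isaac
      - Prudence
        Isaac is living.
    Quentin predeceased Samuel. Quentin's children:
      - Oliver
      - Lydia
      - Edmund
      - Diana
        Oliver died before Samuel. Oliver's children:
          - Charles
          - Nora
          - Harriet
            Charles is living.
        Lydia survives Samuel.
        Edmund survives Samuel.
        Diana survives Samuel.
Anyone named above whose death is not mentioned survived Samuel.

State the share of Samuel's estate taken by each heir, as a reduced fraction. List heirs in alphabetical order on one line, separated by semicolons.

There is no surviving spouse, so the entire estate passes to Samuel's descendants per stirpes.
Tessa left no surviving issue, so that branch lapses and is disregarded.
The estate is divided into 2 equal shares of 1/2 among Kenneth, Quentin.
Kenneth predeceased; the 1/2 allotted to Kenneth's branch passes to Kenneth's issue by representation.
The 1/2 is divided into 2 equal shares of 1/4 among Isaac, Prudence.
Isaac is living and takes 1/4.
Prudence is living and takes 1/4.
Quentin predeceased; the 1/2 allotted to Quentin's branch passes to Quentin's issue by representation.
The 1/2 is divided into 4 equal shares of 1/8 among Oliver, Lydia, Edmund, Diana.
Oliver predeceased; the 1/8 allotted to Oliver's branch passes to Oliver's issue by representation.
The 1/8 is divided into 3 equal shares of 1/24 among Charles, Nora, Harriet.
Charles is living and takes 1/24.
Nora is living and takes 1/24.
Harriet is living and takes 1/24.
Lydia is living and takes 1/8.
Edmund is living and takes 1/8.
Diana is living and takes 1/8.

Charles 1/24; Diana 1/8; Edmund 1/8; Harriet 1/24; Isaac 1/4; Lydia 1/8; Nora 1/24; Prudence 1/4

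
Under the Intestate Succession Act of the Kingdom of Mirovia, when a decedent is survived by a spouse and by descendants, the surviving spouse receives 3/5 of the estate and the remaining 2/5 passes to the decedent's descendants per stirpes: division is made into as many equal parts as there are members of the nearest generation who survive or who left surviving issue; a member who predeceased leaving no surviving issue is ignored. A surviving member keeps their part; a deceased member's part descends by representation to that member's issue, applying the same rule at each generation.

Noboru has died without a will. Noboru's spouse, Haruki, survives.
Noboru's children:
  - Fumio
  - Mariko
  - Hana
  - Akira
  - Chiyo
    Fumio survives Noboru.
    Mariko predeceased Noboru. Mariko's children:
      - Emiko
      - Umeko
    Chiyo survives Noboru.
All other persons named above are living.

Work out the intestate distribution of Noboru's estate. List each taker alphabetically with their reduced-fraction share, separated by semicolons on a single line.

Akira 2/25; Chiyo 2/25; Emiko 1/25; Fumio 2/25; Hana 2/25; Haruki 3/5; Umeko 1/25

Haruki, as surviving spouse, takes 3/5.
The remaining 2/5 passes to Noboru's descendants per stirpes.
The 2/5 is divided into 5 equal shares of 2/25 among Fumio, Mariko, Hana, Akira, Chiyo.
Fumio is living and takes 2/25.
Mariko predeceased; the 2/25 allotted to Mariko's branch passes to Mariko's issue by representation.
The 2/25 is divided into 2 equal shares of 1/25 among Emiko, Umeko.
Emiko is living and takes 1/25.
Umeko is living and takes 1/25.
Hana is living and takes 2/25.
Akira is living and takes 2/25.
Chiyo is living and takes 2/25.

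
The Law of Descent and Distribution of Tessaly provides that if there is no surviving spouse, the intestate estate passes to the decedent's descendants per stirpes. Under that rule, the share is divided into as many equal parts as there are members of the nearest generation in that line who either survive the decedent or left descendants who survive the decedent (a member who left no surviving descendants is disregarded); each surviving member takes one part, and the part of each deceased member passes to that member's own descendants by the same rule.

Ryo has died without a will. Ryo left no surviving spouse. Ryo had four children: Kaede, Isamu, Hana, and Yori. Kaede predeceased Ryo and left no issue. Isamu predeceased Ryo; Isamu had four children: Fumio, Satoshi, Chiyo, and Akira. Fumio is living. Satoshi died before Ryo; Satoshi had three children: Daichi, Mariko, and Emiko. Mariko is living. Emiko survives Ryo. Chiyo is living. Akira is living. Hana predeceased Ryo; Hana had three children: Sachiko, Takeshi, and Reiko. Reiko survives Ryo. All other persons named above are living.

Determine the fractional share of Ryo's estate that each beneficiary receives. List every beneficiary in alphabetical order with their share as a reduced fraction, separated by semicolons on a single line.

There is no surviving spouse, so the entire estate passes to Ryo's descendants per stirpes.
Kaede left no surviving issue, so that branch lapses and is disregarded.
The estate is divided into 3 equal shares of 1/3 among Isamu, Hana, Yori.
Isamu predeceased; the 1/3 allotted to Isamu's branch passes to Isamu's issue by representation.
The 1/3 is divided into 4 equal shares of 1/12 among Fumio, Satoshi, Chiyo, Akira.
Fumio is living and takes 1/12.
Satoshi predeceased; the 1/12 allotted to Satoshi's branch passes to Satoshi's issue by representation.
The 1/12 is divided into 3 equal shares of 1/36 among Daichi, Mariko, Emiko.
Daichi is living and takes 1/36.
Mariko is living and takes 1/36.
Emiko is living and takes 1/36.
Chiyo is living and takes 1/12.
Akira is living and takes 1/12.
Hana predeceased; the 1/3 allotted to Hana's branch passes to Hana's issue by representation.
The 1/3 is divided into 3 equal shares of 1/9 among Sachiko, Takeshi, Reiko.
Sachiko is living and takes 1/9.
Takeshi is living and takes 1/9.
Reiko is living and takes 1/9.
Yori is living and takes 1/3.

Akira 1/12; Chiyo 1/12; Daichi 1/36; Emiko 1/36; Fumio 1/12; Mariko 1/36; Reiko 1/9; Sachiko 1/9; Takeshi 1/9; Yori 1/3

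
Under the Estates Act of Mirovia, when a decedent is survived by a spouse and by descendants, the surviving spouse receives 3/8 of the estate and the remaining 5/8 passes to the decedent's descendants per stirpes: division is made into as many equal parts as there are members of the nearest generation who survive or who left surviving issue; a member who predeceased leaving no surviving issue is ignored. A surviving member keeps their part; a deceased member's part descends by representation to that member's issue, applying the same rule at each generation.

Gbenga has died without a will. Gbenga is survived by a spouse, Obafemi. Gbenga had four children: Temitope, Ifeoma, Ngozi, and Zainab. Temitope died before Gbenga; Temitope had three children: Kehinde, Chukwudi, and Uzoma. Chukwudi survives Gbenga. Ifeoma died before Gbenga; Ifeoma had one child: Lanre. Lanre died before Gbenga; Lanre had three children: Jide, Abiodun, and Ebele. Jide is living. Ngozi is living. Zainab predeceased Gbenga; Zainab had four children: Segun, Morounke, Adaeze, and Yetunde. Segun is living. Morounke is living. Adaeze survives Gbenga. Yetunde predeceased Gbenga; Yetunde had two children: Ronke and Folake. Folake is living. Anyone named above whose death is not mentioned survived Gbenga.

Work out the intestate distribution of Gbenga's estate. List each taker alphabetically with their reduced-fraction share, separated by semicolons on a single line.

Obafemi, as surviving spouse, takes 3/8.
The remaining 5/8 passes to Gbenga's descendants per stirpes.
The 5/8 is divided into 4 equal shares of 5/32 among Temitope, Ifeoma, Ngozi, Zainab.
Temitope predeceased; the 5/32 allotted to Temitope's branch passes to Temitope's issue by representation.
The 5/32 is divided into 3 equal shares of 5/96 among Kehinde, Chukwudi, Uzoma.
Kehinde is living and takes 5/96.
Chukwudi is living and takes 5/96.
Uzoma is living and takes 5/96.
Ifeoma predeceased; the 5/32 allotted to Ifeoma's branch passes to Ifeoma's issue by representation.
Lanre's line is the sole branch at this level, so the full 5/32 passes to Lanre's issue by representation.
The 5/32 is divided into 3 equal shares of 5/96 among Jide, Abiodun, Ebele.
Jide is living and takes 5/96.
Abiodun is living and takes 5/96.
Ebele is living and takes 5/96.
Ngozi is living and takes 5/32.
Zainab predeceased; the 5/32 allotted to Zainab's branch passes to Zainab's issue by representation.
The 5/32 is divided into 4 equal shares of 5/128 among Segun, Morounke, Adaeze, Yetunde.
Segun is living and takes 5/128.
Morounke is living and takes 5/128.
Adaeze is living and takes 5/128.
Yetunde predeceased; the 5/128 allotted to Yetunde's branch passes to Yetunde's issue by representation.
The 5/128 is divided into 2 equal shares of 5/256 among Ronke, Folake.
Ronke is living and takes 5/256.
Folake is living and takes 5/256.

Abiodun 5/96; Adaeze 5/128; Chukwudi 5/96; Ebele 5/96; Folake 5/256; Jide 5/96; Kehinde 5/96; Morounke 5/128; Ngozi 5/32; Obafemi 3/8; Ronke 5/256; Segun 5/128; Uzoma 5/96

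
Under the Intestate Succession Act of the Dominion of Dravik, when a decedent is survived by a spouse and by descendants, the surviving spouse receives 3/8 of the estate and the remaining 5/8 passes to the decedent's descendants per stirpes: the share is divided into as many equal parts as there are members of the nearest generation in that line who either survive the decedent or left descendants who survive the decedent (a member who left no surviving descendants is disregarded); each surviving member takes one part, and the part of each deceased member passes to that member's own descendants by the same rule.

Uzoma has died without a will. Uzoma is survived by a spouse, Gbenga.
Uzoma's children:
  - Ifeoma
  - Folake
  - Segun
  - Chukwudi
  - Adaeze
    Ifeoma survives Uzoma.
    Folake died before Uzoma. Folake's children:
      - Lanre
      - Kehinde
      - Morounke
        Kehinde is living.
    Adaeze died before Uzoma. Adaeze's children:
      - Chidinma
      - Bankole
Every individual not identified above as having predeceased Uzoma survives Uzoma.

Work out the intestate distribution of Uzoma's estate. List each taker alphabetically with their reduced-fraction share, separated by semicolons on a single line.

Gbenga, as surviving spouse, takes 3/8.
The remaining 5/8 passes to Uzoma's descendants per stirpes.
The 5/8 is divided into 5 equal shares of 1/8 among Ifeoma, Folake, Segun, Chukwudi, Adaeze.
Ifeoma is living and takes 1/8.
Folake predeceased; the 1/8 allotted to Folake's branch passes to Folake's issue by representation.
The 1/8 is divided into 3 equal shares of 1/24 among Lanre, Kehinde, Morounke.
Lanre is living and takes 1/24.
Kehinde is living and takes 1/24.
Morounke is living and takes 1/24.
Segun is living and takes 1/8.
Chukwudi is living and takes 1/8.
Adaeze predeceased; the 1/8 allotted to Adaeze's branch passes to Adaeze's issue by representation.
The 1/8 is divided into 2 equal shares of 1/16 among Chidinma, Bankole.
Chidinma is living and takes 1/16.
Bankole is living and takes 1/16.

Bankole 1/16; Chidinma 1/16; Chukwudi 1/8; Gbenga 3/8; Ifeoma 1/8; Kehinde 1/24; Lanre 1/24; Morounke 1/24; Segun 1/8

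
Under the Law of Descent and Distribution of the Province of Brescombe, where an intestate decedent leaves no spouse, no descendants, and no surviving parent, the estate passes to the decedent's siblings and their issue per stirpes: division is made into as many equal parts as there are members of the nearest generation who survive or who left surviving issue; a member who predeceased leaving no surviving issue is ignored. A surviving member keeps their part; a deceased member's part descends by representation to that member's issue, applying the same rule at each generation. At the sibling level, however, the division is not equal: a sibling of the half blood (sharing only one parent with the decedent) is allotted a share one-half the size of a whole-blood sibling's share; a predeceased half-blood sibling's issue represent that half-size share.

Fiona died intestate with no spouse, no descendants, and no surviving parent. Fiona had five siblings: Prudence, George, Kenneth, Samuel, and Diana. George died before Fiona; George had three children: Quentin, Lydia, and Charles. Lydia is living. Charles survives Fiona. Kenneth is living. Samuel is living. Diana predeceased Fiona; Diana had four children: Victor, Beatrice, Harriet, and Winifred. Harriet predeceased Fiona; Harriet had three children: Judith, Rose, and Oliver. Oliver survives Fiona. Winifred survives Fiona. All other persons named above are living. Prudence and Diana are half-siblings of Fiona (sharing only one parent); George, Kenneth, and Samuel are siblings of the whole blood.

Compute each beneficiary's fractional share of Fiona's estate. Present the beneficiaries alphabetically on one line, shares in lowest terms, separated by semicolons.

Beatrice 1/32; Charles 1/12; Judith 1/96; Kenneth 1/4; Lydia 1/12; Oliver 1/96; Prudence 1/8; Quentin 1/12; Rose 1/96; Samuel 1/4; Victor 1/32; Winifred 1/32

No spouse, descendants, or parent survives, so the estate passes to Fiona's siblings per stirpes.
Half-blood siblings count for one-half the weight of whole-blood siblings at the initial division.
Dividing 1 in proportion to weights (total weight 4): Prudence (weight 1/2) → 1/8; George (weight 1) → 1/4; Kenneth (weight 1) → 1/4; Samuel (weight 1) → 1/4; Diana (weight 1/2) → 1/8.
Prudence is living and takes 1/8.
George predeceased; the 1/4 allotted to George's branch passes to George's issue by representation.
The 1/4 is divided into 3 equal shares of 1/12 among Quentin, Lydia, Charles.
Quentin is living and takes 1/12.
Lydia is living and takes 1/12.
Charles is living and takes 1/12.
Kenneth is living and takes 1/4.
Samuel is living and takes 1/4.
Diana predeceased; the 1/8 allotted to Diana's branch passes to Diana's issue by representation.
The 1/8 is divided into 4 equal shares of 1/32 among Victor, Beatrice, Harriet, Winifred.
Victor is living and takes 1/32.
Beatrice is living and takes 1/32.
Harriet predeceased; the 1/32 allotted to Harriet's branch passes to Harriet's issue by representation.
The 1/32 is divided into 3 equal shares of 1/96 among Judith, Rose, Oliver.
Judith is living and takes 1/96.
Rose is living and takes 1/96.
Oliver is living and takes 1/96.
Winifred is living and takes 1/32.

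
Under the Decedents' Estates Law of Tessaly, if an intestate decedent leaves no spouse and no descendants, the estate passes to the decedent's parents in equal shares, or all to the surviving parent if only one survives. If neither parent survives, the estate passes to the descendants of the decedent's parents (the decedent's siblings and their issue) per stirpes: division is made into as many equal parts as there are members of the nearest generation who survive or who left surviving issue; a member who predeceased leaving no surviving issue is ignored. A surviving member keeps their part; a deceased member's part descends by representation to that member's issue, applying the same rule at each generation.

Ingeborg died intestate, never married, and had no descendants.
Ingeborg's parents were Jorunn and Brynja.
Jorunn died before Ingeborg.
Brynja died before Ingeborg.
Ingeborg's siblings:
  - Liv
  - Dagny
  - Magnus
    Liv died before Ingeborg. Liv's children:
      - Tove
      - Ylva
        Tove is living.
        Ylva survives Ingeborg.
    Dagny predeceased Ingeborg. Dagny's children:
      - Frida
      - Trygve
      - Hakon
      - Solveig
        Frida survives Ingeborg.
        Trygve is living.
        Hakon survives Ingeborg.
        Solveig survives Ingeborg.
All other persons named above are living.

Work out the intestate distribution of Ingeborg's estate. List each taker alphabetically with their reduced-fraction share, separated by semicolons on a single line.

Frida 1/12; Hakon 1/12; Magnus 1/3; Solveig 1/12; Tove 1/6; Trygve 1/12; Ylva 1/6

Neither parent survives and there are no descendants, so the estate passes to Ingeborg's siblings and their issue per stirpes.
The estate is divided into 3 equal shares of 1/3 among Liv, Dagny, Magnus.
Liv predeceased; the 1/3 allotted to Liv's branch passes to Liv's issue by representation.
The 1/3 is divided into 2 equal shares of 1/6 among Tove, Ylva.
Tove is living and takes 1/6.
Ylva is living and takes 1/6.
Dagny predeceased; the 1/3 allotted to Dagny's branch passes to Dagny's issue by representation.
The 1/3 is divided into 4 equal shares of 1/12 among Frida, Trygve, Hakon, Solveig.
Frida is living and takes 1/12.
Trygve is living and takes 1/12.
Hakon is living and takes 1/12.
Solveig is living and takes 1/12.
Magnus is living and takes 1/3.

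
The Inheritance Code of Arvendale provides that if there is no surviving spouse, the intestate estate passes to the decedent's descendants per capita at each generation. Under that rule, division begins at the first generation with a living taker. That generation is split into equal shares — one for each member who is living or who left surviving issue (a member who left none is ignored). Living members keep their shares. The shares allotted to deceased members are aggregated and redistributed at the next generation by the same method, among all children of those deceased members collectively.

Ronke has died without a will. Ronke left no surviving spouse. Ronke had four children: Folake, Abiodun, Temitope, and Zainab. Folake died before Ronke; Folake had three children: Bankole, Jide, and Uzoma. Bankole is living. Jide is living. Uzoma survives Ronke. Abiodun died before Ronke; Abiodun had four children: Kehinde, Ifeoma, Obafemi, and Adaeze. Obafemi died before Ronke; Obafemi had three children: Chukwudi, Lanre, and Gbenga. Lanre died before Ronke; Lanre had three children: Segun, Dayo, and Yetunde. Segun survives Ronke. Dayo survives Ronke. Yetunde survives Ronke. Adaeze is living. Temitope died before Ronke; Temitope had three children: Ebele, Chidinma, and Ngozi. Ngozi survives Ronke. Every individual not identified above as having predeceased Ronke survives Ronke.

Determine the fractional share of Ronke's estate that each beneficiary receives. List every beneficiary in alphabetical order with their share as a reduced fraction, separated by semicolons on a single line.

Adaeze 3/40; Bankole 3/40; Chidinma 3/40; Chukwudi 1/40; Dayo 1/120; Ebele 3/40; Gbenga 1/40; Ifeoma 3/40; Jide 3/40; Kehinde 3/40; Ngozi 3/40; Segun 1/120; Uzoma 3/40; Yetunde 1/120; Zainab 1/4

There is no surviving spouse, so the entire estate passes to Ronke's descendants per capita at each generation.
At generation 1 (Folake, Abiodun, Temitope, Zainab) there are 4 shares of (1)/4 = 1/4 each.
Living: Zainab — each takes 1/4.
Deceased: Folake, Abiodun, and Temitope. Their combined 3/4 is pooled and carried to generation 2.
At generation 2 (Bankole, Jide, Uzoma, Kehinde, Ifeoma, Obafemi, Adaeze, Ebele, Chidinma, Ngozi) there are 10 shares of (3/4)/10 = 3/40 each.
Living: Bankole, Jide, Uzoma, Kehinde, Ifeoma, Adaeze, Ebele, Chidinma, and Ngozi — each takes 3/40.
Deceased: Obafemi. That 3/40 share is carried to generation 3.
At generation 3 (Chukwudi, Lanre, Gbenga) there are 3 shares of (3/40)/3 = 1/40 each.
Living: Chukwudi and Gbenga — each takes 1/40.
Deceased: Lanre. That 1/40 share is carried to generation 4.
At generation 4 (Segun, Dayo, Yetunde) there are 3 shares of (1/40)/3 = 1/120 each.
Living: Segun, Dayo, and Yetunde — each takes 1/120.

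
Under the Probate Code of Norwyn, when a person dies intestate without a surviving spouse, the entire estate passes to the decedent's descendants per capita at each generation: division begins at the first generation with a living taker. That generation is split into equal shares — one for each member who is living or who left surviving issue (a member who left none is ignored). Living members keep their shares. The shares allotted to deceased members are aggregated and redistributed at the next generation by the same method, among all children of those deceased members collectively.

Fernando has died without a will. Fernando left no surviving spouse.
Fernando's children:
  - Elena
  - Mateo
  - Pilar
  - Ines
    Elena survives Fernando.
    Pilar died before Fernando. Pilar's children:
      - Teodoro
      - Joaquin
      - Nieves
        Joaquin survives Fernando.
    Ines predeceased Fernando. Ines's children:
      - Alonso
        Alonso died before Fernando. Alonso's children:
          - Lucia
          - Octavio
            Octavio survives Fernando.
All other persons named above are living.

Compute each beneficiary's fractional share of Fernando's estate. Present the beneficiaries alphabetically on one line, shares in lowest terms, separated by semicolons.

Elena 1/4; Joaquin 1/8; Lucia 1/16; Mateo 1/4; Nieves 1/8; Octavio 1/16; Teodoro 1/8

There is no surviving spouse, so the entire estate passes to Fernando's descendants per capita at each generation.
At generation 1 (Elena, Mateo, Pilar, Ines) there are 4 shares of (1)/4 = 1/4 each.
Living: Elena and Mateo — each takes 1/4.
Deceased: Pilar and Ines. Their combined 1/2 is pooled and carried to generation 2.
At generation 2 (Teodoro, Joaquin, Nieves, Alonso) there are 4 shares of (1/2)/4 = 1/8 each.
Living: Teodoro, Joaquin, and Nieves — each takes 1/8.
Deceased: Alonso. That 1/8 share is carried to generation 3.
At generation 3 (Lucia, Octavio) there are 2 shares of (1/8)/2 = 1/16 each.
Living: Lucia and Octavio — each takes 1/16.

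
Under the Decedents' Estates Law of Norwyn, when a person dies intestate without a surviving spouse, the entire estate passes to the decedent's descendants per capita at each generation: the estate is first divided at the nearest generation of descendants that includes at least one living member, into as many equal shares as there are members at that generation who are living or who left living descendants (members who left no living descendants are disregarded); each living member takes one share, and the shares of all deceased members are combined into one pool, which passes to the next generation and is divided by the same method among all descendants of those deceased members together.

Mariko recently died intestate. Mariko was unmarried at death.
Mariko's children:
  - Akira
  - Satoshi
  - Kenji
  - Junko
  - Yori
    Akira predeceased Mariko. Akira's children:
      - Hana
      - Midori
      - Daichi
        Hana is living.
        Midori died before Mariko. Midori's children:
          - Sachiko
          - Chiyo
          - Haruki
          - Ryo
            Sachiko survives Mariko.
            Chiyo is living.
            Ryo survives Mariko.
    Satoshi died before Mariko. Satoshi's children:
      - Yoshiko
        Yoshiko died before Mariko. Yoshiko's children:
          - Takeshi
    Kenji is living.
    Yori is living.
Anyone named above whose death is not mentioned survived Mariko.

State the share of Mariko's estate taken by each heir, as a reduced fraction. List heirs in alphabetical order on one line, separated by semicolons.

Chiyo 1/25; Daichi 1/10; Hana 1/10; Haruki 1/25; Junko 1/5; Kenji 1/5; Ryo 1/25; Sachiko 1/25; Takeshi 1/25; Yori 1/5

There is no surviving spouse, so the entire estate passes to Mariko's descendants per capita at each generation.
At generation 1 (Akira, Satoshi, Kenji, Junko, Yori) there are 5 shares of (1)/5 = 1/5 each.
Living: Kenji, Junko, and Yori — each takes 1/5.
Deceased: Akira and Satoshi. Their combined 2/5 is pooled and carried to generation 2.
At generation 2 (Hana, Midori, Daichi, Yoshiko) there are 4 shares of (2/5)/4 = 1/10 each.
Living: Hana and Daichi — each takes 1/10.
Deceased: Midori and Yoshiko. Their combined 1/5 is pooled and carried to generation 3.
At generation 3 (Sachiko, Chiyo, Haruki, Ryo, Takeshi) there are 5 shares of (1/5)/5 = 1/25 each.
Living: Sachiko, Chiyo, Haruki, Ryo, and Takeshi — each takes 1/25.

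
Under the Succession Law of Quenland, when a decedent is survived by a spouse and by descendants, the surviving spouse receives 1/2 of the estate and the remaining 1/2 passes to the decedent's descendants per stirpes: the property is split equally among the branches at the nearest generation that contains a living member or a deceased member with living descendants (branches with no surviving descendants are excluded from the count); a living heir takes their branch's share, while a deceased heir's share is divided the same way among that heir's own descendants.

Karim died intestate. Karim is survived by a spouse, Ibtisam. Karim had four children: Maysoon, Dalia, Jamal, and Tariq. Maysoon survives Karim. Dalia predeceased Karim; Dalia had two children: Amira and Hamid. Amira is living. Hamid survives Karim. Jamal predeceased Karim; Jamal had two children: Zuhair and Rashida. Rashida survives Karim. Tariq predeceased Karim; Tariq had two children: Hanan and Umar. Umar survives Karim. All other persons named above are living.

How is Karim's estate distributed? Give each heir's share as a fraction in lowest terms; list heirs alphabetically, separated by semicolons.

Amira 1/16; Hamid 1/16; Hanan 1/16; Ibtisam 1/2; Maysoon 1/8; Rashida 1/16; Umar 1/16; Zuhair 1/16

Ibtisam, as surviving spouse, takes 1/2.
The remaining 1/2 passes to Karim's descendants per stirpes.
The 1/2 is divided into 4 equal shares of 1/8 among Maysoon, Dalia, Jamal, Tariq.
Maysoon is living and takes 1/8.
Dalia predeceased; the 1/8 allotted to Dalia's branch passes to Dalia's issue by representation.
The 1/8 is divided into 2 equal shares of 1/16 among Amira, Hamid.
Amira is living and takes 1/16.
Hamid is living and takes 1/16.
Jamal predeceased; the 1/8 allotted to Jamal's branch passes to Jamal's issue by representation.
The 1/8 is divided into 2 equal shares of 1/16 among Zuhair, Rashida.
Zuhair is living and takes 1/16.
Rashida is living and takes 1/16.
Tariq predeceased; the 1/8 allotted to Tariq's branch passes to Tariq's issue by representation.
The 1/8 is divided into 2 equal shares of 1/16 among Hanan, Umar.
Hanan is living and takes 1/16.
Umar is living and takes 1/16.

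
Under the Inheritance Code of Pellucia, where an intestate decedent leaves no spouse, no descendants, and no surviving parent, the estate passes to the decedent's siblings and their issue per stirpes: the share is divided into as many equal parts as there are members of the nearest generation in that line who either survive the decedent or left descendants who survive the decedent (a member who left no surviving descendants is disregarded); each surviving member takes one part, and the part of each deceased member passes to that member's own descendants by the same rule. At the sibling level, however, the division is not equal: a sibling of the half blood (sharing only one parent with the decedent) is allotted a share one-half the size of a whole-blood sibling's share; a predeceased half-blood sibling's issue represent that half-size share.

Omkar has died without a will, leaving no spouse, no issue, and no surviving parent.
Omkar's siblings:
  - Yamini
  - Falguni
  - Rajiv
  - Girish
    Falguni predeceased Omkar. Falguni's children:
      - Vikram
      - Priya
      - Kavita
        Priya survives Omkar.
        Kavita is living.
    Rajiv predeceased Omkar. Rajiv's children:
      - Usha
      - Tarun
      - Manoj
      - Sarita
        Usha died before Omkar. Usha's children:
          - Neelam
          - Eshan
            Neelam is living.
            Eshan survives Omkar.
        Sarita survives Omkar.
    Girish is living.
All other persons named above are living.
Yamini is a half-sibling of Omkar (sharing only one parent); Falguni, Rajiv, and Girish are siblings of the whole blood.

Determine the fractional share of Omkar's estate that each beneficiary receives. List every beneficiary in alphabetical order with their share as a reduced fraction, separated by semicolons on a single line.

Eshan 1/28; Girish 2/7; Kavita 2/21; Manoj 1/14; Neelam 1/28; Priya 2/21; Sarita 1/14; Tarun 1/14; Vikram 2/21; Yamini 1/7

No spouse, descendants, or parent survives, so the estate passes to Omkar's siblings per stirpes.
Half-blood siblings count for one-half the weight of whole-blood siblings at the initial division.
Dividing 1 in proportion to weights (total weight 7/2): Yamini (weight 1/2) → 1/7; Falguni (weight 1) → 2/7; Rajiv (weight 1) → 2/7; Girish (weight 1) → 2/7.
Yamini is living and takes 1/7.
Falguni predeceased; the 2/7 allotted to Falguni's branch passes to Falguni's issue by representation.
The 2/7 is divided into 3 equal shares of 2/21 among Vikram, Priya, Kavita.
Vikram is living and takes 2/21.
Priya is living and takes 2/21.
Kavita is living and takes 2/21.
Rajiv predeceased; the 2/7 allotted to Rajiv's branch passes to Rajiv's issue by representation.
The 2/7 is divided into 4 equal shares of 1/14 among Usha, Tarun, Manoj, Sarita.
Usha predeceased; the 1/14 allotted to Usha's branch passes to Usha's issue by representation.
The 1/14 is divided into 2 equal shares of 1/28 among Neelam, Eshan.
Neelam is living and takes 1/28.
Eshan is living and takes 1/28.
Tarun is living and takes 1/14.
Manoj is living and takes 1/14.
Sarita is living and takes 1/14.
Girish is living and takes 2/7.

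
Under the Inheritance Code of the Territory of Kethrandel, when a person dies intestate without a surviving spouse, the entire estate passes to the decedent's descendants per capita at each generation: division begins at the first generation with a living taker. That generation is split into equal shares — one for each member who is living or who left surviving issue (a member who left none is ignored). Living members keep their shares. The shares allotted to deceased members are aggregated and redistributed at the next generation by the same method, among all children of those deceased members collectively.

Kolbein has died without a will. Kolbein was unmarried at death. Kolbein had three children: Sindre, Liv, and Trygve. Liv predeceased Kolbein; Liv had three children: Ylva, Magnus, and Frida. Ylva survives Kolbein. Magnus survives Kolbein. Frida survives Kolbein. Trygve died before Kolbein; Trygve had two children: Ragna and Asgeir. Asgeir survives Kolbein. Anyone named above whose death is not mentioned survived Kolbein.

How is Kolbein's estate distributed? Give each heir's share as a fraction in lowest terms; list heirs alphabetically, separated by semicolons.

Asgeir 2/15; Frida 2/15; Magnus 2/15; Ragna 2/15; Sindre 1/3; Ylva 2/15

There is no surviving spouse, so the entire estate passes to Kolbein's descendants per capita at each generation.
At generation 1 (Sindre, Liv, Trygve) there are 3 shares of (1)/3 = 1/3 each.
Living: Sindre — each takes 1/3.
Deceased: Liv and Trygve. Their combined 2/3 is pooled and carried to generation 2.
At generation 2 (Ylva, Magnus, Frida, Ragna, Asgeir) there are 5 shares of (2/3)/5 = 2/15 each.
Living: Ylva, Magnus, Frida, Ragna, and Asgeir — each takes 2/15.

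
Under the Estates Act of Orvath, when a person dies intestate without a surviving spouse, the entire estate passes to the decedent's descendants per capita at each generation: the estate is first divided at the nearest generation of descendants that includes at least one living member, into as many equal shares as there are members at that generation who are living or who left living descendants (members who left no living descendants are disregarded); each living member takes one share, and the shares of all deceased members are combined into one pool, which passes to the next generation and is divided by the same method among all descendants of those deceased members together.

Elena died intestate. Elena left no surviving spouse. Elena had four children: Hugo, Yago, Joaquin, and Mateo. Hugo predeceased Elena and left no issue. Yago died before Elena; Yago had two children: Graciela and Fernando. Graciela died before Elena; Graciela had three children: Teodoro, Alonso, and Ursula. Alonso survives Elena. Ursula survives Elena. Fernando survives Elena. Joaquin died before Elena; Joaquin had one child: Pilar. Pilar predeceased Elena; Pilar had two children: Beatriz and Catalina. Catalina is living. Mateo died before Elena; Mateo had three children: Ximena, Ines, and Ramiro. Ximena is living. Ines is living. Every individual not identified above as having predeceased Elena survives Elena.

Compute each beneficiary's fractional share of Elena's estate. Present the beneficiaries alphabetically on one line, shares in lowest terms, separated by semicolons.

There is no surviving spouse, so the entire estate passes to Elena's descendants per capita at each generation.
No one at generation 1 (Yago, Joaquin, Mateo) is living; moving to the next generation.
At generation 2 (Graciela, Fernando, Pilar, Ximena, Ines, Ramiro) there are 6 shares of (1)/6 = 1/6 each.
Living: Fernando, Ximena, Ines, and Ramiro — each takes 1/6.
Deceased: Graciela and Pilar. Their combined 1/3 is pooled and carried to generation 3.
At generation 3 (Teodoro, Alonso, Ursula, Beatriz, Catalina) there are 5 shares of (1/3)/5 = 1/15 each.
Living: Teodoro, Alonso, Ursula, Beatriz, and Catalina — each takes 1/15.

Alonso 1/15; Beatriz 1/15; Catalina 1/15; Fernando 1/6; Ines 1/6; Ramiro 1/6; Teodoro 1/15; Ursula 1/15; Ximena 1/6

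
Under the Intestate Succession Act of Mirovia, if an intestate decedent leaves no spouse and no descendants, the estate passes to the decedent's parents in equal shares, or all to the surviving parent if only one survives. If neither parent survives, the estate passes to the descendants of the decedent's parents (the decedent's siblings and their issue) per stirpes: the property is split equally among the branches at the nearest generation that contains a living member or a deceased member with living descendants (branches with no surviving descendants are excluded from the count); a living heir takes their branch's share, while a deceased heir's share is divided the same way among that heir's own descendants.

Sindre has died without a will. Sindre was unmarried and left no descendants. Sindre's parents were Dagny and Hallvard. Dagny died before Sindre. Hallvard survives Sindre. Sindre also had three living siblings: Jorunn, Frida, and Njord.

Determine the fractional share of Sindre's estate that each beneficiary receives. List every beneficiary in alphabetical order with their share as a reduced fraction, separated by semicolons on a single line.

Hallvard 1

Only one parent, Hallvard, survives, so Hallvard takes the entire estate. The siblings take nothing because a surviving parent has priority.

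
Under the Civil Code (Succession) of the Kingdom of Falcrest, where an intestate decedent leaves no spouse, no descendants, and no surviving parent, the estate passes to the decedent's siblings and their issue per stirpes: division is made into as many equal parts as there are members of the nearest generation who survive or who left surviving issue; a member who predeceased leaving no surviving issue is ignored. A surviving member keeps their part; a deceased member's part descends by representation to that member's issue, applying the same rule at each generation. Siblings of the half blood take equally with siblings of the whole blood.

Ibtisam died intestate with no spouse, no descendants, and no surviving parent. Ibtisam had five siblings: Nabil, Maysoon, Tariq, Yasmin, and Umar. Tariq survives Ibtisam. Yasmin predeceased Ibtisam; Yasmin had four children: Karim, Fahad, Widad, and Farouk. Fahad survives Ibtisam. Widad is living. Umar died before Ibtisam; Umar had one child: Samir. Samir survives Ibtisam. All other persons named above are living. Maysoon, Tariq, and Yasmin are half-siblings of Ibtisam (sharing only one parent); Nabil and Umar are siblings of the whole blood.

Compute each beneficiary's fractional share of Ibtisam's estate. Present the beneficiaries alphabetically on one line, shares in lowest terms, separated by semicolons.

Fahad 1/20; Farouk 1/20; Karim 1/20; Maysoon 1/5; Nabil 1/5; Samir 1/5; Tariq 1/5; Widad 1/20

No spouse, descendants, or parent survives, so the estate passes to Ibtisam's siblings per stirpes.
Half-blood and whole-blood siblings take equally under the stated rule.
The estate is divided into 5 equal shares of 1/5 among Nabil, Maysoon, Tariq, Yasmin, Umar.
Nabil is living and takes 1/5.
Maysoon is living and takes 1/5.
Tariq is living and takes 1/5.
Yasmin predeceased; the 1/5 allotted to Yasmin's branch passes to Yasmin's issue by representation.
The 1/5 is divided into 4 equal shares of 1/20 among Karim, Fahad, Widad, Farouk.
Karim is living and takes 1/20.
Fahad is living and takes 1/20.
Widad is living and takes 1/20.
Farouk is living and takes 1/20.
Umar predeceased; the 1/5 allotted to Umar's branch passes to Umar's issue by representation.
Samir is the sole taker at this level and receives the full 1/5.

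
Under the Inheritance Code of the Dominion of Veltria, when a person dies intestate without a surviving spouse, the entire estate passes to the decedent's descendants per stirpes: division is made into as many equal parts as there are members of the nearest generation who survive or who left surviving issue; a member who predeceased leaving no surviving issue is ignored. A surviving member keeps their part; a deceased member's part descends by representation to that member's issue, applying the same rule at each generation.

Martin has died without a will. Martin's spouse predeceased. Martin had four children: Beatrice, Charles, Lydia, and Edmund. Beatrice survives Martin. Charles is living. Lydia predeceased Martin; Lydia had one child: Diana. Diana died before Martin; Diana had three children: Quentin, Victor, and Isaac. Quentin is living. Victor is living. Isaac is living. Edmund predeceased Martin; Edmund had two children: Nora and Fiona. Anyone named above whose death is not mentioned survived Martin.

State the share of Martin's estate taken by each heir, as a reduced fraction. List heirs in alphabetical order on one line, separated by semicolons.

There is no surviving spouse, so the entire estate passes to Martin's descendants per stirpes.
The estate is divided into 4 equal shares of 1/4 among Beatrice, Charles, Lydia, Edmund.
Beatrice is living and takes 1/4.
Charles is living and takes 1/4.
Lydia predeceased; the 1/4 allotted to Lydia's branch passes to Lydia's issue by representation.
Diana's line is the sole branch at this level, so the full 1/4 passes to Diana's issue by representation.
The 1/4 is divided into 3 equal shares of 1/12 among Quentin, Victor, Isaac.
Quentin is living and takes 1/12.
Victor is living and takes 1/12.
Isaac is living and takes 1/12.
Edmund predeceased; the 1/4 allotted to Edmund's branch passes to Edmund's issue by representation.
The 1/4 is divided into 2 equal shares of 1/8 among Nora, Fiona.
Nora is living and takes 1/8.
Fiona is living and takes 1/8.

Beatrice 1/4; Charles 1/4; Fiona 1/8; Isaac 1/12; Nora 1/8; Quentin 1/12; Victor 1/12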